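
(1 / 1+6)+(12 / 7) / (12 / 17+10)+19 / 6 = 39469/3822 = 10.33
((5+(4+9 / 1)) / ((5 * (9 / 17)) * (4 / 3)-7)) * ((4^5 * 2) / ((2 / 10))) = -3133440/59 = -53109.15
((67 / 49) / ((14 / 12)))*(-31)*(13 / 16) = -81003/2744 = -29.52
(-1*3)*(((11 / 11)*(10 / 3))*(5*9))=-450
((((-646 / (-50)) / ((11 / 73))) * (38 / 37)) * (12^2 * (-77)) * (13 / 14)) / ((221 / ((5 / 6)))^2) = -105412/8177 = -12.89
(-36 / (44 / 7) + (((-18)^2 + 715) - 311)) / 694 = 7945/7634 = 1.04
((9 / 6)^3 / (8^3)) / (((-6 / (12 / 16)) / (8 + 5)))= -351/32768 = -0.01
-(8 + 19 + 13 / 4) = -121/4 = -30.25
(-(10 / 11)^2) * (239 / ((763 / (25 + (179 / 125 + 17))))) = -5190124/461615 = -11.24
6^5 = 7776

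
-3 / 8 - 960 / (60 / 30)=-3843/8 = -480.38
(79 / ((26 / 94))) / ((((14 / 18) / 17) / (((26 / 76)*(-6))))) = -1704267/133 = -12814.04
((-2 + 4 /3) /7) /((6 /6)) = -2/21 = -0.10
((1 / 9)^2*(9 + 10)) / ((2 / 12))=38/27 = 1.41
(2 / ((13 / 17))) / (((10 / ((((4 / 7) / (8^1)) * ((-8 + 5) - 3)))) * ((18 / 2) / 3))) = -17/455 = -0.04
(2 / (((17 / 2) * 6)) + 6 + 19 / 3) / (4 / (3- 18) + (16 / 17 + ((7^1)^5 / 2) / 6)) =12620/1429283 = 0.01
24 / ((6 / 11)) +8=52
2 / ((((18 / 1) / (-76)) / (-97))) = 7372/9 = 819.11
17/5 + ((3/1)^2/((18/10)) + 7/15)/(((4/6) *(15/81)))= 1192/25 = 47.68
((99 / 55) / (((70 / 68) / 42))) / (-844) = -459/5275 = -0.09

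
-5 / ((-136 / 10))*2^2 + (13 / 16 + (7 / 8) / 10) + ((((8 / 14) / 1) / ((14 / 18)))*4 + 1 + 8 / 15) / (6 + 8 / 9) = 3.02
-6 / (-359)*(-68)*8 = -3264/359 = -9.09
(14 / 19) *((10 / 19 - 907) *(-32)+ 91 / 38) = 7716541/361 = 21375.46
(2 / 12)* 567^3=60761421/2 = 30380710.50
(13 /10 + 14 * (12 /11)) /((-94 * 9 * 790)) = -1823/73517400 = 0.00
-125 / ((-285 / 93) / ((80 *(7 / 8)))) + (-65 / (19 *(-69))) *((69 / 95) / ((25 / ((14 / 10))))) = 128843841/45125 = 2855.27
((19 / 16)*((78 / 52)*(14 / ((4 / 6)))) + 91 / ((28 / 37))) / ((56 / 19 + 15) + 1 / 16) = 19171/2190 = 8.75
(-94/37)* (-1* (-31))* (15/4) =-21855/74 = -295.34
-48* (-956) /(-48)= -956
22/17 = 1.29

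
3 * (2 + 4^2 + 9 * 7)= 243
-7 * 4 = -28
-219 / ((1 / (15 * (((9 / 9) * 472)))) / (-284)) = 440347680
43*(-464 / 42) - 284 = -15940/21 = -759.05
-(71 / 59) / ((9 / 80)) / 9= -5680/4779 = -1.19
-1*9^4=-6561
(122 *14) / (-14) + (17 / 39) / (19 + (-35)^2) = -5918935/48516 = -122.00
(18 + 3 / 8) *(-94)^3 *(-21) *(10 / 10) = 320501601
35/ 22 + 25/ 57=2545/1254 = 2.03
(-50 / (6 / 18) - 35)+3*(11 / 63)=-184.48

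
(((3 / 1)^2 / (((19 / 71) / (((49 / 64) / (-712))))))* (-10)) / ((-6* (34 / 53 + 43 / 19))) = -184387/8885760 = -0.02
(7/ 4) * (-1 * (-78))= 273/2 = 136.50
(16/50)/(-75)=-8/1875 = 0.00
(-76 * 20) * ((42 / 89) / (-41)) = 63840/3649 = 17.50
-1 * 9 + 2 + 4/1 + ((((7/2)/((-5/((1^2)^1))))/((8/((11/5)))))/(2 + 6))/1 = -9677/3200 = -3.02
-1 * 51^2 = -2601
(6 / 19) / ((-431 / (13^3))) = -13182/8189 = -1.61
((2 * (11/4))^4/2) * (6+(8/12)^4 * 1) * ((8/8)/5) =3674891/6480 = 567.11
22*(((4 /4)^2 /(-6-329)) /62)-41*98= -41726941/10385 = -4018.00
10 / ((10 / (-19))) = -19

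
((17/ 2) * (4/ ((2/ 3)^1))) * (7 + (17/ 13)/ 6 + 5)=16201/26 = 623.12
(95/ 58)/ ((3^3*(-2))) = -95/3132 = -0.03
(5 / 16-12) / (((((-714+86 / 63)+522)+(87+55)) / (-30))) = -176715/24512 = -7.21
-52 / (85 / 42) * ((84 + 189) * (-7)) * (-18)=-75125232/85 = -883826.26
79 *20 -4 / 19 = 30016/19 = 1579.79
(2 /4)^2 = 1/4 = 0.25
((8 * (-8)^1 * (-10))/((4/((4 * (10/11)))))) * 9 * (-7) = -403200/11 = -36654.55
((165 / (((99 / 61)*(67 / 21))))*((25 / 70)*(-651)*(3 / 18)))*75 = -24819375/268 = -92609.61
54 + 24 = 78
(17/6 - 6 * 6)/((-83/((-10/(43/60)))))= -19900/3569 = -5.58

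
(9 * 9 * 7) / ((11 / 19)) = 10773/11 = 979.36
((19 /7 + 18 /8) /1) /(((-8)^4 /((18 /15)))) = 417/286720 = 0.00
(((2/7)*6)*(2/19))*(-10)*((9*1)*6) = -12960/133 = -97.44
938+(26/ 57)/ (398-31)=19622048/20919 = 938.00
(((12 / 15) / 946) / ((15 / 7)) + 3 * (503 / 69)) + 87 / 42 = 23.94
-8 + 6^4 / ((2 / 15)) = 9712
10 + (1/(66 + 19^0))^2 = 44891/4489 = 10.00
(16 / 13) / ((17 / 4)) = 64/221 = 0.29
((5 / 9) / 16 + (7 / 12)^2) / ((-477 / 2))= -1/636 = 0.00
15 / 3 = 5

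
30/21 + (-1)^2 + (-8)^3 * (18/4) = -16111/7 = -2301.57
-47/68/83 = -47/5644 = -0.01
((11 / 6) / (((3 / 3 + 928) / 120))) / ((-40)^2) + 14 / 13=1040623/966160 = 1.08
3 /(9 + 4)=3/13 = 0.23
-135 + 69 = -66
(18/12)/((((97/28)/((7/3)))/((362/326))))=17738/15811 = 1.12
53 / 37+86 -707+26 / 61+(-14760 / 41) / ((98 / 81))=-101379758/110593 = -916.69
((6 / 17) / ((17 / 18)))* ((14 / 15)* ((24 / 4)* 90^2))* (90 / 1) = 440899200/289 = 1525602.77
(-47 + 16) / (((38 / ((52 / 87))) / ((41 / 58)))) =-16523/47937 = -0.34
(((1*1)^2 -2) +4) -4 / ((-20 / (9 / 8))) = 129/40 = 3.22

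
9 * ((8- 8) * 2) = 0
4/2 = 2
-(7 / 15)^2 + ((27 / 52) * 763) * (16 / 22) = 9263443/32175 = 287.91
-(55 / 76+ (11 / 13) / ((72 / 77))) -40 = -740323/17784 = -41.63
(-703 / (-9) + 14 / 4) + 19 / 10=3758/45 = 83.51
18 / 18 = 1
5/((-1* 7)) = -5/7 = -0.71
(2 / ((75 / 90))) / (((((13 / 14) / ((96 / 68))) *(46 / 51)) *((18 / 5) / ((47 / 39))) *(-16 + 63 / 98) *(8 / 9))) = -82908/835705 = -0.10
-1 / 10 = -0.10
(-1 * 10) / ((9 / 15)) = -50/3 = -16.67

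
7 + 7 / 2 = 21/2 = 10.50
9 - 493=-484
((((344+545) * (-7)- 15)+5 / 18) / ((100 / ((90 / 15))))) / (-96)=112279/28800 = 3.90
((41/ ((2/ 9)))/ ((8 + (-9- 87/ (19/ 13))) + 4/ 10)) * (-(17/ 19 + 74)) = 875145/3808 = 229.82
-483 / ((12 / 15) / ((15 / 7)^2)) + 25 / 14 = -77575/28 = -2770.54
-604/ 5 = -120.80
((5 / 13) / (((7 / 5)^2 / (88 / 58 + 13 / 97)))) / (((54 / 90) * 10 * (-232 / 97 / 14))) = -580625/1836744 = -0.32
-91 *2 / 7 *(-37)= 962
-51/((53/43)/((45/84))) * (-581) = 2730285/212 = 12878.70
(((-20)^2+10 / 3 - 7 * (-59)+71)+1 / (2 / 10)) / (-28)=-2677/84 = -31.87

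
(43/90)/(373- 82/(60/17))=43/31479 = 0.00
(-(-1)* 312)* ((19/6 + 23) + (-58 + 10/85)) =-168220/17 = -9895.29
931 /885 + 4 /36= 3088/2655 = 1.16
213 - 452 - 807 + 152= -894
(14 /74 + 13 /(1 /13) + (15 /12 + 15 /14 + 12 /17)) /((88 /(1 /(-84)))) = -3033077/130187904 = -0.02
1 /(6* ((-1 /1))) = -0.17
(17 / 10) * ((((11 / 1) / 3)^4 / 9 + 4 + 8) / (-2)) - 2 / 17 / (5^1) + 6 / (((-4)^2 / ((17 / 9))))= -13179371/495720 = -26.59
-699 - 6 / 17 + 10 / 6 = -35582/51 = -697.69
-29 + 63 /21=-26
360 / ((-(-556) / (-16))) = -1440/139 = -10.36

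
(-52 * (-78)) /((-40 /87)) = -44109/5 = -8821.80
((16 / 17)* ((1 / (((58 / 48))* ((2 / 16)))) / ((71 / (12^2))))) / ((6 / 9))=663552/35003 = 18.96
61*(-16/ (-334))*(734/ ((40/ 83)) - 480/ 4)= 3423442/835 = 4099.93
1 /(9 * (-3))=-1/27 = -0.04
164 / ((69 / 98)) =16072/69 = 232.93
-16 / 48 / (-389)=1/1167 = 0.00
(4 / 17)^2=16/289 = 0.06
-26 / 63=-0.41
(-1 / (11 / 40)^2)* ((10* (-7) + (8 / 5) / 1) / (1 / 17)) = 1860480/121 = 15375.87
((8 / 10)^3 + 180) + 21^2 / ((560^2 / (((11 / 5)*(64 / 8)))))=722147/4000 = 180.54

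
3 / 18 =1/6 = 0.17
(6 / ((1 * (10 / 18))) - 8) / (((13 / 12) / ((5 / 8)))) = 21/13 = 1.62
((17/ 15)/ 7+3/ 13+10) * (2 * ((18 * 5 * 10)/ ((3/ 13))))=567440/7 = 81062.86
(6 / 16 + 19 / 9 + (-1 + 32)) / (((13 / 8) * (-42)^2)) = 2411/206388 = 0.01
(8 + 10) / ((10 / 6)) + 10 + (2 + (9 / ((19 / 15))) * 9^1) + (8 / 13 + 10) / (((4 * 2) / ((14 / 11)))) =88.44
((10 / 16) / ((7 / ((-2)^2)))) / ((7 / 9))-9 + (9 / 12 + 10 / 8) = -641/98 = -6.54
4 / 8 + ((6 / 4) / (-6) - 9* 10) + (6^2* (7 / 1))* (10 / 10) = 649/4 = 162.25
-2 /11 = -0.18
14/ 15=0.93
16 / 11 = 1.45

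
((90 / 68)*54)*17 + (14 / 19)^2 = 438811/361 = 1215.54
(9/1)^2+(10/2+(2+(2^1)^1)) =90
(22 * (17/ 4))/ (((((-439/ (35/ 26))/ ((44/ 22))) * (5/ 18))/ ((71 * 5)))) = -4182255/5707 = -732.83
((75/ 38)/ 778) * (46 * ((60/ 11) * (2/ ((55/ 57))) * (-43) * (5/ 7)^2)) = -66757500/2306381 = -28.94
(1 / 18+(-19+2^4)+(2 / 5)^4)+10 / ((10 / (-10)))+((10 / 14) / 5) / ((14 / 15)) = -3518569/275625 = -12.77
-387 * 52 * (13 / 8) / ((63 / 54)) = -196209/7 = -28029.86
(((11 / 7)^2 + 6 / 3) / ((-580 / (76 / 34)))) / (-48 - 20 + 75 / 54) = 37449/144821215 = 0.00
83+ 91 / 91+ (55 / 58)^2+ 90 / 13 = 4015573/43732 = 91.82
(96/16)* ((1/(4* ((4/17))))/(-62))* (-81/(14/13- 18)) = -53703/109120 = -0.49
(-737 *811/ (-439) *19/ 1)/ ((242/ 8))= 4129612/4829 = 855.17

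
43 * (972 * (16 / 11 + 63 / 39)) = 18348444/143 = 128310.80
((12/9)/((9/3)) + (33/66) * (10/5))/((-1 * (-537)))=13/4833 = 0.00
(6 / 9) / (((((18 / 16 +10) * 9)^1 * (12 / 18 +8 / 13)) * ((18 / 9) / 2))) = 104/20025 = 0.01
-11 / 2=-5.50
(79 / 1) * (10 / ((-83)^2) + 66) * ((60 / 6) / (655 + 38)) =359200360/4774077 = 75.24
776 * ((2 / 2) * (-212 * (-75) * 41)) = 505874400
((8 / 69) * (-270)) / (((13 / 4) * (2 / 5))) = -7200/299 = -24.08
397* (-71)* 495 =-13952565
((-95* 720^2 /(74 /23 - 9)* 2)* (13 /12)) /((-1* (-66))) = 21528000/77 = 279584.42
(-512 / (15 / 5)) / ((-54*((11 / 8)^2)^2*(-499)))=-1048576/591774579 = 0.00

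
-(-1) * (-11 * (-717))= 7887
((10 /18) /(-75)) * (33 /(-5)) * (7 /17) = 77/3825 = 0.02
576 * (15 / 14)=4320/7 = 617.14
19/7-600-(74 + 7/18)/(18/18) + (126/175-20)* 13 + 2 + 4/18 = -966097/1050 = -920.09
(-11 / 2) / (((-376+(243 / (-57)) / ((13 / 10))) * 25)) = 2717/4684100 = 0.00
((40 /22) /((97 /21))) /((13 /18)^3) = 2449440/2344199 = 1.04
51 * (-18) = -918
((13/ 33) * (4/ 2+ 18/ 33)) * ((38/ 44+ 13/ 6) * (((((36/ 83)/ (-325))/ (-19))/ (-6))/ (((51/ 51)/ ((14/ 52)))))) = -784/81860493 = 0.00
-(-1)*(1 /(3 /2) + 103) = 311/3 = 103.67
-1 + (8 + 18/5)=53/5 = 10.60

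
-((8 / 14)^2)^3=-4096/117649 = -0.03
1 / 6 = 0.17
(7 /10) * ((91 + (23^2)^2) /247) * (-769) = -753436978/1235 = -610070.43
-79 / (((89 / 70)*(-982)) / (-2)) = -5530/43699 = -0.13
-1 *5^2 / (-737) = 25/737 = 0.03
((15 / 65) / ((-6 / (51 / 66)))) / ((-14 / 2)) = 17/4004 = 0.00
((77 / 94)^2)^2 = 35153041/78074896 = 0.45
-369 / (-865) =0.43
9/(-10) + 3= 21/10 = 2.10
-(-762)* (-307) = -233934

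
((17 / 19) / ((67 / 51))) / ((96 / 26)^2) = 48841/977664 = 0.05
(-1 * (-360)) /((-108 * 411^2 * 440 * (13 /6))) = -1/48311406 = 0.00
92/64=23/16 = 1.44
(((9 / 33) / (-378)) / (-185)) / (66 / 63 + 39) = 1/10268610 = 0.00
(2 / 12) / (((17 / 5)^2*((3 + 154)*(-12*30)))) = -5/19601136 = 0.00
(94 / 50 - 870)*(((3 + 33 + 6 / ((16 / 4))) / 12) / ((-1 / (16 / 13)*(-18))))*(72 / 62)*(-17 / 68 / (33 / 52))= 7892/93 = 84.86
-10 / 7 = -1.43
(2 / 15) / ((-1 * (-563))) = 2/8445 = 0.00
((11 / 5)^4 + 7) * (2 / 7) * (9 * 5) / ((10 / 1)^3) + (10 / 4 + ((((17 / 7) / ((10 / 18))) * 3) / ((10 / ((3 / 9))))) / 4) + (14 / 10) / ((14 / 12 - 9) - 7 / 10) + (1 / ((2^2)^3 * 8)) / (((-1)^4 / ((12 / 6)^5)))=5797819/2000000 = 2.90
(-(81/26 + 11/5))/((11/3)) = -2073/1430 = -1.45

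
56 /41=1.37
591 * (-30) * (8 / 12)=-11820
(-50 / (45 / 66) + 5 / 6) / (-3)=145/6 = 24.17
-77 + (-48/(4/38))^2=207859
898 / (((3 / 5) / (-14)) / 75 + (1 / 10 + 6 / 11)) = 8643250/6207 = 1392.50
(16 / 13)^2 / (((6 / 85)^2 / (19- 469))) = -23120000/169 = -136804.73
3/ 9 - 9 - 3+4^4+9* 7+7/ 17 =15695/51 = 307.75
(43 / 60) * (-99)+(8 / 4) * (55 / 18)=-11671/180 = -64.84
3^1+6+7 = 16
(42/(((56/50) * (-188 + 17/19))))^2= 9025/224676 = 0.04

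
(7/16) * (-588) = -1029/4 = -257.25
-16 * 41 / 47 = -656/47 = -13.96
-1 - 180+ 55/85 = -3066/17 = -180.35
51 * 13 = 663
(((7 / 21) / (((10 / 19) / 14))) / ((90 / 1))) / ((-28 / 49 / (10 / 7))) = -133/540 = -0.25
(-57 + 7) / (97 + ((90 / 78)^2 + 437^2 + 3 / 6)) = -16900/64580927 = 0.00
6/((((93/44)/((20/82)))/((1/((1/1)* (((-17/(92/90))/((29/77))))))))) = -21344/1361241 = -0.02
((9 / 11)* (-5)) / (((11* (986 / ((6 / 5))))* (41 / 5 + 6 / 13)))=-1755/33584639 = 0.00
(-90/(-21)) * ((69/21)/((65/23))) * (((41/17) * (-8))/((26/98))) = -1041072/2873 = -362.36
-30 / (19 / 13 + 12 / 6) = -8.67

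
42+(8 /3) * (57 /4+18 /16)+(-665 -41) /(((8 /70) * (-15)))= 2969/6 = 494.83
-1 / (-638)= 1/638 = 0.00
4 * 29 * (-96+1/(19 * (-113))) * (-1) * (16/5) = 382545728/10735 = 35635.37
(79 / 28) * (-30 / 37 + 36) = 7347/74 = 99.28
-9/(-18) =1/2 = 0.50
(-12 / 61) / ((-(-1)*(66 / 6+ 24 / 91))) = -1092/62525 = -0.02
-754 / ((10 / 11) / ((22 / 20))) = -45617/50 = -912.34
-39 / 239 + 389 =92932/239 = 388.84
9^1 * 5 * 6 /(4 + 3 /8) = 432/7 = 61.71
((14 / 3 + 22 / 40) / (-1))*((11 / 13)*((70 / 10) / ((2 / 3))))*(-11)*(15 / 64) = 795333/6656 = 119.49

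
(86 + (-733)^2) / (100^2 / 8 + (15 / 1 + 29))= 537375/1294 = 415.28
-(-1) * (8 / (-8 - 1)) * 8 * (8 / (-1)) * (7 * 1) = 3584/9 = 398.22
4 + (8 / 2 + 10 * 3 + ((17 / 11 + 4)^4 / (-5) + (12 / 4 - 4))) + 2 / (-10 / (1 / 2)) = -22289153/146410 = -152.24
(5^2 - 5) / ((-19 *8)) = -5/38 = -0.13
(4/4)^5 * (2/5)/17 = 2/85 = 0.02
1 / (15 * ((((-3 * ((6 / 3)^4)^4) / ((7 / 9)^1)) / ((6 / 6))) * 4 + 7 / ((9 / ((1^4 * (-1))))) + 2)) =-21/318504575 = 0.00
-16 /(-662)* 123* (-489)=-481176/331 = -1453.70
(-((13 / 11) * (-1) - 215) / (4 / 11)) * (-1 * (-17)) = 10106.50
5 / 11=0.45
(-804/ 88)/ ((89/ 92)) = -9246/979 = -9.44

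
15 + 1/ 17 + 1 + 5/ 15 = 836/51 = 16.39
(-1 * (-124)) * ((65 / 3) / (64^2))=2015/3072 = 0.66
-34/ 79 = -0.43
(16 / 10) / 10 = 4/25 = 0.16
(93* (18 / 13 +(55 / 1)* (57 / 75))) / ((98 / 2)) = 37293/455 = 81.96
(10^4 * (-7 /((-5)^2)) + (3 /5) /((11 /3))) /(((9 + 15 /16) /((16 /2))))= -19710848/8745 = -2253.96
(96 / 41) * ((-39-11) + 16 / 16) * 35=-164640/41 = -4015.61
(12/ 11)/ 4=3/11 = 0.27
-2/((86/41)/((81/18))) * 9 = -3321/86 = -38.62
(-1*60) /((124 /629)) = -9435/31 = -304.35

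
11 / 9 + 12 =119/9 = 13.22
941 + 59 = 1000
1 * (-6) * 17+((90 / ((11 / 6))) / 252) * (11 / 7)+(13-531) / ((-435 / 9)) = -646389/7105 = -90.98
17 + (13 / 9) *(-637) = -8128/9 = -903.11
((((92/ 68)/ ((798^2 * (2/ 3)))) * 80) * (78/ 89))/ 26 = 230/26763457 = 0.00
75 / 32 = 2.34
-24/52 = -0.46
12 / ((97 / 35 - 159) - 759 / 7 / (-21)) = -980/12337 = -0.08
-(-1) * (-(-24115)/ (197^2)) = 24115/38809 = 0.62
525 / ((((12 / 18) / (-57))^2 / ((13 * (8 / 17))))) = 399139650/17 = 23478802.94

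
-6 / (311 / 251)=-1506/311 = -4.84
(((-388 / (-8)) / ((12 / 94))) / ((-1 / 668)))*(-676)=514674628/3 = 171558209.33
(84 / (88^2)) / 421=21/815056 = 0.00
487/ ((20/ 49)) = 1193.15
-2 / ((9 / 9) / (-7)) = 14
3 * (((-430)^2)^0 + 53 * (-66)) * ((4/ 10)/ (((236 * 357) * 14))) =-3497/982940 = 0.00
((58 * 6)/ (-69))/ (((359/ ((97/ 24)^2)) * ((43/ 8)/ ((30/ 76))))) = -1364305/80951628 = -0.02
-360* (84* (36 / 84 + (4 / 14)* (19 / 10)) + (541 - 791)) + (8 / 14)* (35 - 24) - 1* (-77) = 424951/7 = 60707.29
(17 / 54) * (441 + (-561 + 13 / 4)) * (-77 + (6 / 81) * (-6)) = 5533483/1944 = 2846.44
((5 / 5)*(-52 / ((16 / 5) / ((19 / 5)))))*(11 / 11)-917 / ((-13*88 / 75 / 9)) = 548333/1144 = 479.31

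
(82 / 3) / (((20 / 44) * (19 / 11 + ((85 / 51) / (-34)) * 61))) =-337348/7085 = -47.61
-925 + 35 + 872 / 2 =-454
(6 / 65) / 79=6/5135 = 0.00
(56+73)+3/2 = 261/2 = 130.50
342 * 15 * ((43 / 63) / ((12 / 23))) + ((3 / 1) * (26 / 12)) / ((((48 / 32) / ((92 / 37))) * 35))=7449631/1110 = 6711.38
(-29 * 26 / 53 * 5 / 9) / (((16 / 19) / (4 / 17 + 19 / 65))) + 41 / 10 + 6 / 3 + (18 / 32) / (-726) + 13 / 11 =6899413/2962080 = 2.33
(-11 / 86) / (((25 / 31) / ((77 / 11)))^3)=-112401443/1343750 = -83.65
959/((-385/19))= -2603/55 = -47.33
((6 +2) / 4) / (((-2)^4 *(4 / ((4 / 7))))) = 1/56 = 0.02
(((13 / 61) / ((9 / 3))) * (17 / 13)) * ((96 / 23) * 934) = 508096/1403 = 362.15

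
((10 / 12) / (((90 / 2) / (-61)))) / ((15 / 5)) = -61/162 = -0.38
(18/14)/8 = 9/56 = 0.16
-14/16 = -7/8 = -0.88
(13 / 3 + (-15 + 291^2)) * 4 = 1016044/3 = 338681.33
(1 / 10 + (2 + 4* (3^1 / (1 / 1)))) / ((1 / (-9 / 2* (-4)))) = 1269/5 = 253.80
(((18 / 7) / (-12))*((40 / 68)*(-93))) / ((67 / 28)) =5580/1139 = 4.90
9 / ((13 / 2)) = 18/13 = 1.38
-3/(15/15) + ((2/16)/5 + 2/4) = -2.48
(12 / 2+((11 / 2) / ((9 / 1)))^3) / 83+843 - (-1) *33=424069379/484056 = 876.08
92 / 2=46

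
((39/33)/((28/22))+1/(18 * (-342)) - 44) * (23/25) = -42688943/1077300 = -39.63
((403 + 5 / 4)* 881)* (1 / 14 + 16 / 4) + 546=11604495/8 = 1450561.88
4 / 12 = 1/3 = 0.33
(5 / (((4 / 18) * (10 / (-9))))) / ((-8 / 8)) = 81/4 = 20.25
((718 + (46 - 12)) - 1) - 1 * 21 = 730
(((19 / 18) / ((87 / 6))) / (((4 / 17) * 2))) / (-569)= -323/1188072 = 0.00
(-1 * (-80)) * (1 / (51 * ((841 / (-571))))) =-45680/42891 = -1.07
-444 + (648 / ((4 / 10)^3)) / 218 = -86667/218 = -397.56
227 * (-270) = -61290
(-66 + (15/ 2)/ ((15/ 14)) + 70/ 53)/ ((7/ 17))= -51969/371 = -140.08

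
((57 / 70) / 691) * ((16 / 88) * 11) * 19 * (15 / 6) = 1083/9674 = 0.11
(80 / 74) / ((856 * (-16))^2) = 5/867559424 = 0.00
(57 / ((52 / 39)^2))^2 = 263169/256 = 1028.00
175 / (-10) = -35/2 = -17.50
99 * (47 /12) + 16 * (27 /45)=7947/20 = 397.35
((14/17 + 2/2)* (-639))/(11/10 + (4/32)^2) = -1044.47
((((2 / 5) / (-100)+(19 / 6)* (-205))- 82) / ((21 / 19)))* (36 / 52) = -5209591/11375 = -457.99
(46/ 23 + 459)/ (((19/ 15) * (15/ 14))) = 6454/19 = 339.68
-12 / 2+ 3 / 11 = -5.73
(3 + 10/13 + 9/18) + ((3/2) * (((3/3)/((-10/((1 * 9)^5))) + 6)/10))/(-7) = 339753/2600 = 130.67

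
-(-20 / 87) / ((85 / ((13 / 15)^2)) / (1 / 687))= 676/228616425 = 0.00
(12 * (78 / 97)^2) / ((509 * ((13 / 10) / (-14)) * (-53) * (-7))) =-112320/253826593 = 0.00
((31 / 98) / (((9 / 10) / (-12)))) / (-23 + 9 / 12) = 2480/13083 = 0.19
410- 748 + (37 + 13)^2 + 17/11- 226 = 21313/11 = 1937.55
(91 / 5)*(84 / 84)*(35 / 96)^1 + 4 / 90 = 6.68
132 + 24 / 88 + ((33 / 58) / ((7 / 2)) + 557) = 1539509/2233 = 689.44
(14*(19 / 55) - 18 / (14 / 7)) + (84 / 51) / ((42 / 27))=-2903/935 = -3.10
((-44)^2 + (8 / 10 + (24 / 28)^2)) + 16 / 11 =5225576/2695 = 1938.99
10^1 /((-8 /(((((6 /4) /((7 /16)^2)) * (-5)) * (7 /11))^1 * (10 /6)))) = 4000/77 = 51.95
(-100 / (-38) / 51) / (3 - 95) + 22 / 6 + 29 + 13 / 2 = 290965/7429 = 39.17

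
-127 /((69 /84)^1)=-3556/23 = -154.61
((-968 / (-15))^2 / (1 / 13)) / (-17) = -12181312/3825 = -3184.66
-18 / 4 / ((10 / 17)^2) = -2601/200 = -13.00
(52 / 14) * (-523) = -13598/7 = -1942.57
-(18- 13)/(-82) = 5/82 = 0.06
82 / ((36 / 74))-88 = 725/9 = 80.56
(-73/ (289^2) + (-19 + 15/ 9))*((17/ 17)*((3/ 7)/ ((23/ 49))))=-30403177/1920983 = -15.83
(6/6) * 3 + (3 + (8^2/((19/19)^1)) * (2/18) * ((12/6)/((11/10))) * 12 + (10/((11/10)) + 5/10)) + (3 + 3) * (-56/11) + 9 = 9847/66 = 149.20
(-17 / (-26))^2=289/676 = 0.43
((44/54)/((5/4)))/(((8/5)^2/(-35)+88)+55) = 15400/3376647 = 0.00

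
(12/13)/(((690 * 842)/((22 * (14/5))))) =308/3146975 = 0.00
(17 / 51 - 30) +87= 172/3 = 57.33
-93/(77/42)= -558/11 = -50.73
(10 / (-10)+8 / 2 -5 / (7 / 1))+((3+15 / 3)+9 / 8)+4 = 863/56 = 15.41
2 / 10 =0.20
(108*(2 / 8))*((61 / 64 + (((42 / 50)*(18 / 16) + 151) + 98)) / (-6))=-3612933/3200 = -1129.04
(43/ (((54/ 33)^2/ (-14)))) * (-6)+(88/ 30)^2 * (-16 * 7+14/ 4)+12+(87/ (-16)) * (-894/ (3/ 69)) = 606059381/5400 = 112233.22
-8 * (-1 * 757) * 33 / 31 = 199848/31 = 6446.71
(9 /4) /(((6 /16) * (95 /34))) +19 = 21.15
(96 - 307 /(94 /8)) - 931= -40473/47 = -861.13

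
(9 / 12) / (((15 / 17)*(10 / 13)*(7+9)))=221/3200 = 0.07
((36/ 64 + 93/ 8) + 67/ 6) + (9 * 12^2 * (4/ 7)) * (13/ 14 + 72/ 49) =29622263/16464 = 1799.21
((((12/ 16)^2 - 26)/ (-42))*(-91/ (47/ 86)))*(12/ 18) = -67.23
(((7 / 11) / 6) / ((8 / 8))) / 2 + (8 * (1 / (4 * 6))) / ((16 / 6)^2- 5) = 529/2508 = 0.21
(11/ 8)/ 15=11/120 = 0.09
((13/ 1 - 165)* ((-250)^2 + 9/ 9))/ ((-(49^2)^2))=9500152/5764801 = 1.65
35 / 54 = 0.65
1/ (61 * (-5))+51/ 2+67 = 56423/610 = 92.50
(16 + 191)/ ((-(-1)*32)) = 207/32 = 6.47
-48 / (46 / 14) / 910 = -24/1495 = -0.02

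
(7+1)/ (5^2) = 0.32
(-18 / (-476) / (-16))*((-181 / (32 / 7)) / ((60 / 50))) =2715/34816 = 0.08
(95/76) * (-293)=-1465/4 = -366.25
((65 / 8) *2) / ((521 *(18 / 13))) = 845/37512 = 0.02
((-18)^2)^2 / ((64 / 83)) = 544563/4 = 136140.75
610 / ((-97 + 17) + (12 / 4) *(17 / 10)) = -6100/749 = -8.14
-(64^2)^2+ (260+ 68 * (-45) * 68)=-16985036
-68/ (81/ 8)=-544/81 = -6.72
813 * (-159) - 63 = -129330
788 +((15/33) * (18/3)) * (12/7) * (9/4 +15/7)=435802/539 = 808.54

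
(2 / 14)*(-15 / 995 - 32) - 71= -105274/1393 = -75.57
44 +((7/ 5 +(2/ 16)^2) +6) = 16453/320 = 51.42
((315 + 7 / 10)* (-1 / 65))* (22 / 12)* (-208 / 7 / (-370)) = -9922/13875 = -0.72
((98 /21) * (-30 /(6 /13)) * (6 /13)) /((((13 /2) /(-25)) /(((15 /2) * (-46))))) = -2415000/13 = -185769.23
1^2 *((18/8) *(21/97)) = 189/388 = 0.49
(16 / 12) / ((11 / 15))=20/11 = 1.82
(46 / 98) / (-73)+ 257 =919266/3577 = 256.99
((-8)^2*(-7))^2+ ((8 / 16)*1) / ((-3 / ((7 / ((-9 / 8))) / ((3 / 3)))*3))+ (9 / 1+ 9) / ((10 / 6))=81289634/405 = 200715.15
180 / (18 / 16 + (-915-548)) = -288/2339 = -0.12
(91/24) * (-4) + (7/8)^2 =-2765/192 = -14.40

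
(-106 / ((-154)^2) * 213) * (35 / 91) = -56445/154154 = -0.37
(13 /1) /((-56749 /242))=-26/469 = -0.06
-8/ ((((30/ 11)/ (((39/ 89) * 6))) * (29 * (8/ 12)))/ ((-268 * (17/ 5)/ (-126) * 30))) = -7818096/90335 = -86.55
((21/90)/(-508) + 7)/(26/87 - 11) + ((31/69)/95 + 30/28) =0.42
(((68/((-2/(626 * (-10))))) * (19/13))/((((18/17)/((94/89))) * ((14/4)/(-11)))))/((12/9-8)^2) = -888559111/40495 = -21942.44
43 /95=0.45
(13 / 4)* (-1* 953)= -12389/4 = -3097.25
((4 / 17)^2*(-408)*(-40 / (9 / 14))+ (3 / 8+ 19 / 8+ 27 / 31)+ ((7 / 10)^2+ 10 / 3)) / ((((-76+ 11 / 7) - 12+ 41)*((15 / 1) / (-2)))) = 130307884/31422375 = 4.15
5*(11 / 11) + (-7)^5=-16802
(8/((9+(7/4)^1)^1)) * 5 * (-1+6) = 800/43 = 18.60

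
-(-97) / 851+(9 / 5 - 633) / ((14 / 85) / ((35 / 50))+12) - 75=-27983743/221260 = -126.47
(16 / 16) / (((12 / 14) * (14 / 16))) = 4/3 = 1.33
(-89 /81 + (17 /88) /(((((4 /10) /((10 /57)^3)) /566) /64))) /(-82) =-570605039/501132258 = -1.14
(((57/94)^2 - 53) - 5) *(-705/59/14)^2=-114578775/2729104 = -41.98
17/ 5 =3.40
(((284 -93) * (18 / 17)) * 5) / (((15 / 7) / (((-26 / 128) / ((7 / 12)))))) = -22347/136 = -164.32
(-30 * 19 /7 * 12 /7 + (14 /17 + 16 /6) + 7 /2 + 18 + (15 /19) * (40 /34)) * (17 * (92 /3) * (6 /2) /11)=-496551646/30723 = -16162.21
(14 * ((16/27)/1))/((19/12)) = 896/171 = 5.24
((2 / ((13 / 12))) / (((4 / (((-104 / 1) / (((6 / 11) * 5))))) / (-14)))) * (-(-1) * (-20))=-4928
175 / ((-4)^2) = 175/16 = 10.94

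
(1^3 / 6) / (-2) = -1/12 = -0.08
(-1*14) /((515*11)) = -14/5665 = 0.00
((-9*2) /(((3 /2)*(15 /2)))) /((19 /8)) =-64/95 = -0.67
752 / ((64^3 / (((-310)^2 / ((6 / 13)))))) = 14679275/24576 = 597.30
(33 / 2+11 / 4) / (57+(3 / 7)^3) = 26411/78312 = 0.34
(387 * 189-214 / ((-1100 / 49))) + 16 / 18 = 362109437/4950 = 73153.42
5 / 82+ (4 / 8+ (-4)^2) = 679/41 = 16.56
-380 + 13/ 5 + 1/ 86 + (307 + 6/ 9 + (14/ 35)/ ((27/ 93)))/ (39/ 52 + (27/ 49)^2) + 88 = 153801181/39160530 = 3.93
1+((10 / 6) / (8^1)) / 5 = 25/24 = 1.04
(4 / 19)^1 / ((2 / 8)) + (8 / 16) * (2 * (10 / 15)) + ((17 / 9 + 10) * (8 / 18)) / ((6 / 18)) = 8906/513 = 17.36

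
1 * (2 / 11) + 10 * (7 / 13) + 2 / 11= 822/143 = 5.75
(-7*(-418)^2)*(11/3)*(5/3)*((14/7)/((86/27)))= -201806220/43 = -4693167.91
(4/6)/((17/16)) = 32/51 = 0.63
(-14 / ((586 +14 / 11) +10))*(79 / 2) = -6083/6570 = -0.93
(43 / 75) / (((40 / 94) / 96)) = 16168/125 = 129.34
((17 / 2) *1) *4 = 34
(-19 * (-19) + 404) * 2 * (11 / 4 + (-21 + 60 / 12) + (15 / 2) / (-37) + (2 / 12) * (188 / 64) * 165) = 60983505/592 = 103012.68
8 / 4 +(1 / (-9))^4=13123/6561 = 2.00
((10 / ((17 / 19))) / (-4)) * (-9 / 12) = 285/136 = 2.10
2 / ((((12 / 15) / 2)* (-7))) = -5/7 = -0.71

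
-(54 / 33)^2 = -324/121 = -2.68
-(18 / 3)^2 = -36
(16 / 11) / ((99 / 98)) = 1568/1089 = 1.44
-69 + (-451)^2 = 203332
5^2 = 25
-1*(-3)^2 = -9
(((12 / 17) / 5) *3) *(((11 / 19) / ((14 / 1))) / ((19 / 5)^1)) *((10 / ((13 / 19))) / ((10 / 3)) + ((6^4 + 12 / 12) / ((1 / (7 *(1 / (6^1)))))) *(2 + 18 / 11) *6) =84990726/558467 = 152.19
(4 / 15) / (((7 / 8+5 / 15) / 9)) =288/145 = 1.99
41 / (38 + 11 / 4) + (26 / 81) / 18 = 1.02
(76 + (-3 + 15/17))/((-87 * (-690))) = 628/510255 = 0.00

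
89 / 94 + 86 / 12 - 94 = -12110/141 = -85.89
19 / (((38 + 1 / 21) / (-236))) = -94164/799 = -117.85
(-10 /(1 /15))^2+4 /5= 112504/5 = 22500.80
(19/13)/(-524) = -19/6812 = 0.00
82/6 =41/3 = 13.67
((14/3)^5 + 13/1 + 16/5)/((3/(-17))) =-46049651/3645 = -12633.65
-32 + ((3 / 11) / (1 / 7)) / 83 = -29195/913 = -31.98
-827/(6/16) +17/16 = -105805/48 = -2204.27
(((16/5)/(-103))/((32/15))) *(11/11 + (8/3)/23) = -77/4738 = -0.02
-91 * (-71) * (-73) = -471653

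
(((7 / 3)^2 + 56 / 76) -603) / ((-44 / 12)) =162.77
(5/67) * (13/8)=65/536 = 0.12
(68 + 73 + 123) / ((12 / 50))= 1100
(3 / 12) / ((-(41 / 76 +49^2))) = -19/182517 = 0.00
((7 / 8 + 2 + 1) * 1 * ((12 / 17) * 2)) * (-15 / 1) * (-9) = 738.53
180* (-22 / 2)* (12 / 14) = -11880/7 = -1697.14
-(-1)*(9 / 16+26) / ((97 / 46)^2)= 224825/37636 = 5.97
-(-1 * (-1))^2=-1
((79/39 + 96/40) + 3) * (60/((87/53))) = 271.42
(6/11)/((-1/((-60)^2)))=-1963.64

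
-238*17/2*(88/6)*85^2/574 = -45936550/123 = -373467.89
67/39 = 1.72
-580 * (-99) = 57420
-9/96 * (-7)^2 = -147/32 = -4.59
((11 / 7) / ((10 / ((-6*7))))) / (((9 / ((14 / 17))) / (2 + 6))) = -4.83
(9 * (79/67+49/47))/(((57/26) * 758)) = 272844/22675949 = 0.01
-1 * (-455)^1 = 455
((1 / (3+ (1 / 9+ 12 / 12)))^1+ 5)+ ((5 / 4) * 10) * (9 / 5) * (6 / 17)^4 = 17281994/3090277 = 5.59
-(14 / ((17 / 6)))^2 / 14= -504/289 = -1.74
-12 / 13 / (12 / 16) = -16/13 = -1.23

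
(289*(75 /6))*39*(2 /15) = 18785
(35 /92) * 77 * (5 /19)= 13475/1748 = 7.71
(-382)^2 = 145924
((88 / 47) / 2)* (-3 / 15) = -44/235 = -0.19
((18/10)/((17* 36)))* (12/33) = 1/935 = 0.00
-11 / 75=-0.15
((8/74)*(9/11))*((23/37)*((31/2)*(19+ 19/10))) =121923/6845 = 17.81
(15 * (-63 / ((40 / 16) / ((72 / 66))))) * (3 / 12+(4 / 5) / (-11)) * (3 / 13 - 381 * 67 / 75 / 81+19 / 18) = 3223689/15125 = 213.14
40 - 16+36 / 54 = 74/3 = 24.67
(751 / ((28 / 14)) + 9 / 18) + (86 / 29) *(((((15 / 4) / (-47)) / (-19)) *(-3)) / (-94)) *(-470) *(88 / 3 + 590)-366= -2737055/25897 = -105.69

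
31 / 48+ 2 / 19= 685/912 = 0.75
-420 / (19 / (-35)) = 14700/19 = 773.68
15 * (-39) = -585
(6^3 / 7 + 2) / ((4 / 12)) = 690/7 = 98.57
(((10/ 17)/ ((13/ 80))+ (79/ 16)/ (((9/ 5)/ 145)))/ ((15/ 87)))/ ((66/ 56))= 518582785/262548 = 1975.19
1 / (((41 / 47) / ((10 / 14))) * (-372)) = -235/106764 = 0.00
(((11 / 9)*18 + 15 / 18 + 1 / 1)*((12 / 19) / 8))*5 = 715/76 = 9.41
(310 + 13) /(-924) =-323/924 = -0.35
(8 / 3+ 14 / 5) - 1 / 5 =79/15 = 5.27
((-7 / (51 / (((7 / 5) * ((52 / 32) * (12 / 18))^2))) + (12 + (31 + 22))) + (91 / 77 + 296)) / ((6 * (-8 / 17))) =-146201389/1140480 = -128.19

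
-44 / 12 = -11/3 = -3.67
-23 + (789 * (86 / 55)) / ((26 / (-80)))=-546121/143 = -3819.03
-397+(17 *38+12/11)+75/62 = 171387/682 = 251.30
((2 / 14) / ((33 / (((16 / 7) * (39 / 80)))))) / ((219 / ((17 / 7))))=221/4131435 = 0.00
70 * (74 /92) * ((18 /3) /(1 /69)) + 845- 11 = 24144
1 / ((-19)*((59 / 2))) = -2/1121 = 0.00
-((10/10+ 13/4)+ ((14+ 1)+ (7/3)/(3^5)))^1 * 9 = -56161/324 = -173.34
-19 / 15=-1.27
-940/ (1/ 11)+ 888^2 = 778204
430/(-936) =-215/468 = -0.46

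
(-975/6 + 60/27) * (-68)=98090/9 = 10898.89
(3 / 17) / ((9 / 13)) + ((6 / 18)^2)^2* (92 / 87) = 32101/119799 = 0.27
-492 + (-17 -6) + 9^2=-434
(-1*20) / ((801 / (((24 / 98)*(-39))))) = 1040/4361 = 0.24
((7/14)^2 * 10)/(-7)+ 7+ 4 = 149/14 = 10.64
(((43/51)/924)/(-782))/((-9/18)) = 43/18425484 = 0.00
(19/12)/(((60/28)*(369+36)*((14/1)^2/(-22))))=-209/1020600 = 0.00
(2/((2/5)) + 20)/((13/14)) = 350/13 = 26.92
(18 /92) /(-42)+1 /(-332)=-205/26726 = -0.01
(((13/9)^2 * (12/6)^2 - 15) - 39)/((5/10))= -7396/81 = -91.31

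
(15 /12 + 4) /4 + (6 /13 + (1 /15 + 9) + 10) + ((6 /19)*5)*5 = 1703437/59280 = 28.74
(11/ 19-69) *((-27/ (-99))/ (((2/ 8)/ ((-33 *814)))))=38095200/19 = 2005010.53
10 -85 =-75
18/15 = 6/5 = 1.20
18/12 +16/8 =7/2 = 3.50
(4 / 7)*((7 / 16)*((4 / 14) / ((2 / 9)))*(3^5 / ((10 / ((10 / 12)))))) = 729/112 = 6.51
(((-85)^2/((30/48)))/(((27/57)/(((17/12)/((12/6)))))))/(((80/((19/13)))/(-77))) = -136566661/5616 = -24317.43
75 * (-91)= -6825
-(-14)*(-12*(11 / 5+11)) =-11088/5 = -2217.60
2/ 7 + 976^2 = 6668034/7 = 952576.29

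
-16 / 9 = -1.78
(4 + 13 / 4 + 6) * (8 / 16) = 53/8 = 6.62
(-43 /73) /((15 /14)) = -602/1095 = -0.55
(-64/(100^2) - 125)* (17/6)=-442731/1250 = -354.18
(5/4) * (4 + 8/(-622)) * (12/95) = 3720/5909 = 0.63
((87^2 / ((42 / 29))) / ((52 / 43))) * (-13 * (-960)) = 377541720/7 = 53934531.43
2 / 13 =0.15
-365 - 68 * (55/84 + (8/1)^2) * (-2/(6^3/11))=187777/2268 = 82.79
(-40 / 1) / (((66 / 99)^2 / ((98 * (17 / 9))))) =-16660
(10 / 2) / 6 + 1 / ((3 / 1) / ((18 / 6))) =11/6 = 1.83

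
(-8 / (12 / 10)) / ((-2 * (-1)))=-10/3 = -3.33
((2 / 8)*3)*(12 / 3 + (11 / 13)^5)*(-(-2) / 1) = 4938669/742586 = 6.65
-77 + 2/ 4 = -153/2 = -76.50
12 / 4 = 3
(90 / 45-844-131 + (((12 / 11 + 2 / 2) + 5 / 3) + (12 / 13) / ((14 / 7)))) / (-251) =415607/107679 = 3.86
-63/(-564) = 21/188 = 0.11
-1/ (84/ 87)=-29/28 = -1.04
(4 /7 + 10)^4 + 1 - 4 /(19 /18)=569617691/45619 = 12486.41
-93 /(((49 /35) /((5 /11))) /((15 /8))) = -34875/616 = -56.62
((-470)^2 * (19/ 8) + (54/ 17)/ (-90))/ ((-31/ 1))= -89188369/5270 = -16923.79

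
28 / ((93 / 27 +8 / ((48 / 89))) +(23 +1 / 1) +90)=504/2381 = 0.21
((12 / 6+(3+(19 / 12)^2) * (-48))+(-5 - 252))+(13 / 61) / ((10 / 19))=-949639/1830 = -518.93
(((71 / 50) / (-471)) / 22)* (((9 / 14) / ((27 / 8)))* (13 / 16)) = -923/43520400 = 0.00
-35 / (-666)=35/666 = 0.05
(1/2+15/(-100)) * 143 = 50.05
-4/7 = -0.57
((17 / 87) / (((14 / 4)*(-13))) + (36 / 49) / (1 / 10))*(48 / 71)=6510752/1311583 = 4.96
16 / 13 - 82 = -1050/13 = -80.77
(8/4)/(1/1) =2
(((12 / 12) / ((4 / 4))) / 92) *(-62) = -31/46 = -0.67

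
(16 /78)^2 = 64/1521 = 0.04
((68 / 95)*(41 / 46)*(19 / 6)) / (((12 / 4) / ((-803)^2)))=449431873/1035 = 434233.69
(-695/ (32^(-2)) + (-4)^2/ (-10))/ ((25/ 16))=-56934528/125 = -455476.22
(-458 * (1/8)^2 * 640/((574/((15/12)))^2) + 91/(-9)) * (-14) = 120186889/847224 = 141.86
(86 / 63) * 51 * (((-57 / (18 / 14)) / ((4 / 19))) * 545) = -143820595/18 = -7990033.06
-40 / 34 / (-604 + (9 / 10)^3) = 20000/10255607 = 0.00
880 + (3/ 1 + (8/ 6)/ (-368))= 243707/276 = 883.00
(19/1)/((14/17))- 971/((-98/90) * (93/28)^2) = 1397923/13454 = 103.90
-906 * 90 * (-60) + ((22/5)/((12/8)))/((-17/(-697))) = 73387804/15 = 4892520.27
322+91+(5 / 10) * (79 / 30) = 24859/60 = 414.32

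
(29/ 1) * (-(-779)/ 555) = 40.70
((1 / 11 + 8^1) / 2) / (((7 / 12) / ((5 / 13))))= 2670/1001 = 2.67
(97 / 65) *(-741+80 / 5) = -14065/13 = -1081.92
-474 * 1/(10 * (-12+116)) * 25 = -1185/104 = -11.39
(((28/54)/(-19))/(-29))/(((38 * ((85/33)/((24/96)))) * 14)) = 11/64070280 = 0.00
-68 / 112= -17/28 = -0.61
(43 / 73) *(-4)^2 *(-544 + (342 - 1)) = -139664/73 = -1913.21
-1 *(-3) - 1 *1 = 2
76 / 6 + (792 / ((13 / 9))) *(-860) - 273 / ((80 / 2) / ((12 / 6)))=-367805567/780 = -471545.60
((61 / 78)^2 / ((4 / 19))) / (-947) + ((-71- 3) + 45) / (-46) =332543707/530062416 = 0.63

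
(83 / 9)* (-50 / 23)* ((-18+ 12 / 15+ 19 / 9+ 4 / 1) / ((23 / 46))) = 828340/1863 = 444.63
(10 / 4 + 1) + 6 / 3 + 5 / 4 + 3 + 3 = 51/4 = 12.75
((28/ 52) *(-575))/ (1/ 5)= -20125/13 = -1548.08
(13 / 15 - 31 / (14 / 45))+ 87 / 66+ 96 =-1684/1155 = -1.46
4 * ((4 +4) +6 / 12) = 34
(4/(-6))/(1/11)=-22/3 = -7.33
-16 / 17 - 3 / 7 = -163/119 = -1.37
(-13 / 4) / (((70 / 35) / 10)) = -65/4 = -16.25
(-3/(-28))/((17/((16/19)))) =12/2261 = 0.01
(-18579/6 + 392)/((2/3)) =-16227/4 = -4056.75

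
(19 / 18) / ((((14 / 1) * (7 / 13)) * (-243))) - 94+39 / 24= -79193951/857304 = -92.38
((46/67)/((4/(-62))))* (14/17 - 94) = 1129392/1139 = 991.56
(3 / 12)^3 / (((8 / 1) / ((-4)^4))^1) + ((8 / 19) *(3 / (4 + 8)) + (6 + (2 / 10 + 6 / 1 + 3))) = 3003/190 = 15.81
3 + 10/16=29/8 = 3.62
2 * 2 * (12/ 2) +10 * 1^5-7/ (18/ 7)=563/18 = 31.28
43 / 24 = 1.79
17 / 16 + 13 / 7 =327/112 = 2.92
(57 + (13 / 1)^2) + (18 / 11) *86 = 4034/11 = 366.73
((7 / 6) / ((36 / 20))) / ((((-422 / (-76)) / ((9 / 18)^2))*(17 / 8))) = 1330/96849 = 0.01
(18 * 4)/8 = 9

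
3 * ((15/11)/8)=45/88 = 0.51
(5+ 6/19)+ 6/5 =619/95 = 6.52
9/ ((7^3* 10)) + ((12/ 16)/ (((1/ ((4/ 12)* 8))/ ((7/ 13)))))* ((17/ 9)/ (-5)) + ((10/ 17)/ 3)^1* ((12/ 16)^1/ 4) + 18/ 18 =3452347/5457816 = 0.63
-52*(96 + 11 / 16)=-20111/4 = -5027.75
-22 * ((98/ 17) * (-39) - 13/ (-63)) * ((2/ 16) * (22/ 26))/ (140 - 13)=2239105/544068 = 4.12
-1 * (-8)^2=-64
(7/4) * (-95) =-665/4 = -166.25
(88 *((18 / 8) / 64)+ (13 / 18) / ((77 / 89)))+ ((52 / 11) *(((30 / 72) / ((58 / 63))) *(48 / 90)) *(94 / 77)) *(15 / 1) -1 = 168529937/7074144 = 23.82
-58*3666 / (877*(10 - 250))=17719/17540 = 1.01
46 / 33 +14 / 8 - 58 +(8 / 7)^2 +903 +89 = 6069895/6468 = 938.45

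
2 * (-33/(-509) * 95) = 6270/509 = 12.32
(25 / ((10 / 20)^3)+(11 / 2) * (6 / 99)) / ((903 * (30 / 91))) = 7813/11610 = 0.67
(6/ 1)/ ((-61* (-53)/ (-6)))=-36/3233 = -0.01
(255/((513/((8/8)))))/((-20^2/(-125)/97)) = 41225/2736 = 15.07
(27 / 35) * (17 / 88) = 459/3080 = 0.15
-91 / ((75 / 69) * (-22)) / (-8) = -0.48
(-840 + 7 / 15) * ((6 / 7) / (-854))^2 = -771/911645 = 0.00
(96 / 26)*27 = 99.69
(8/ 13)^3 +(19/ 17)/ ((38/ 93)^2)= 19663357/2838524 = 6.93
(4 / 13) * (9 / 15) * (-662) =-122.22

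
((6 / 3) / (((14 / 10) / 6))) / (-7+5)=-30/7 = -4.29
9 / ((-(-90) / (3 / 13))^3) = 1/6591000 = 0.00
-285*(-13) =3705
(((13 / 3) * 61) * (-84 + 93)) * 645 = 1534455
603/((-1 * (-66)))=201/22 = 9.14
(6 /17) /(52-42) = 0.04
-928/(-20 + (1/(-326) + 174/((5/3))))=-11.00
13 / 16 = 0.81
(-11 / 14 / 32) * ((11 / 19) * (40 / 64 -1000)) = 967395/68096 = 14.21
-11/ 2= -5.50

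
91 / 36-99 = -3473/36 = -96.47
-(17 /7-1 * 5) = 18/7 = 2.57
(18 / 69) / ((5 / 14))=84/115 = 0.73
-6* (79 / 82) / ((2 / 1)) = -2.89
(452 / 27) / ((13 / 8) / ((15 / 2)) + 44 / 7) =63280/24579 = 2.57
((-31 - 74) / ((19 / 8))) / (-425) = 168/1615 = 0.10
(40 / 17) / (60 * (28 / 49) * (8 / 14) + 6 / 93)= 30380/253793 = 0.12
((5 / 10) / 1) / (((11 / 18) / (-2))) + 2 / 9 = -140/99 = -1.41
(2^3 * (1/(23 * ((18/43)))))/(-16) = -43/828 = -0.05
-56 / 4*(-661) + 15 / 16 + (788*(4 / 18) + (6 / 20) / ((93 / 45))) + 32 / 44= 463095947/49104 = 9430.92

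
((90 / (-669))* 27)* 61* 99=-4891590/223 = -21935.38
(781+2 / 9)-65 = 6446/9 = 716.22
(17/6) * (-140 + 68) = -204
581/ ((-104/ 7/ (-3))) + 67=19169/104 = 184.32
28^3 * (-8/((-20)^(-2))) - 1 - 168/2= -70246485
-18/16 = -9/8 = -1.12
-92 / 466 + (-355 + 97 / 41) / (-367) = 2676552/3505951 = 0.76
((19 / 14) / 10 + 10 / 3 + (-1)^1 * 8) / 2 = -1903/840 = -2.27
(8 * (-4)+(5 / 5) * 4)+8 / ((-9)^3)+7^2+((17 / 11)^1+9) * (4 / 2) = 337439/8019 = 42.08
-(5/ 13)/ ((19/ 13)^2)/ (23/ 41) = -2665/8303 = -0.32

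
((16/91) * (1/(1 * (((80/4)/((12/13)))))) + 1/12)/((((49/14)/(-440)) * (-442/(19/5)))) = 2713238/27451515 = 0.10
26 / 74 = 13/37 = 0.35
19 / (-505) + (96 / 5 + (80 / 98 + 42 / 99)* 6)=26.61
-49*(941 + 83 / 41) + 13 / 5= -9472147/205 = -46205.60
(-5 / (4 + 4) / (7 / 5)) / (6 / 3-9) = 25/392 = 0.06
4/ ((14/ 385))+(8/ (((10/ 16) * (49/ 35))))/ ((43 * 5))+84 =292034/1505 = 194.04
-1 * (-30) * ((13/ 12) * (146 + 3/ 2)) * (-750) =-7190625/2 = -3595312.50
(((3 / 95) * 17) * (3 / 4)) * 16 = 612/95 = 6.44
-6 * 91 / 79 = -546/79 = -6.91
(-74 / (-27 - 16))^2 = 5476/1849 = 2.96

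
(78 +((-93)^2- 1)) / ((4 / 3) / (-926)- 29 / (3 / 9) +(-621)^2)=6060207/267767252 = 0.02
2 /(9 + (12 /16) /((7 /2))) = 28/129 = 0.22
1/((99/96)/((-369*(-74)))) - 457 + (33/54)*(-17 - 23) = 2573713/99 = 25997.10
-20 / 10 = -2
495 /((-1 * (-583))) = 45/53 = 0.85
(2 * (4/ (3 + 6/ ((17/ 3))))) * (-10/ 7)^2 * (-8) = -108800/3381 = -32.18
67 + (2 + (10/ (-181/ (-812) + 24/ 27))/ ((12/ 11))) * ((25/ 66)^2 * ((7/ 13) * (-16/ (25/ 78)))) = 648577/23595 = 27.49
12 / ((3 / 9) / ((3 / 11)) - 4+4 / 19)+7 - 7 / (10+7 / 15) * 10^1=-4.36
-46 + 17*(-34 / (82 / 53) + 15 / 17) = -16588/41 = -404.59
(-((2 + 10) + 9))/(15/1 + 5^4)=-21/640 = -0.03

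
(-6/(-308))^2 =9/23716 = 0.00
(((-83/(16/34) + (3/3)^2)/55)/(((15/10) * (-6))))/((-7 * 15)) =-1403/415800 = 0.00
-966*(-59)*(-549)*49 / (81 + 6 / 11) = -244422486/13 = -18801729.69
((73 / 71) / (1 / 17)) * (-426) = -7446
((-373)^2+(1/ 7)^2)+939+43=140111.02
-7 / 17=-0.41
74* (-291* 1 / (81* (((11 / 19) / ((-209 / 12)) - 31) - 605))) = 1295629/3099708 = 0.42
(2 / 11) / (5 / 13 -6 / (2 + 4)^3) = 936/1837 = 0.51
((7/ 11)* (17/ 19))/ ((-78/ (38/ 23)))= -119/9867 = -0.01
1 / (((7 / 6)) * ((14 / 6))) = 18/49 = 0.37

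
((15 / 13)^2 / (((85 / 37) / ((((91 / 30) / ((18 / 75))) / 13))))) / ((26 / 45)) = 291375/298792 = 0.98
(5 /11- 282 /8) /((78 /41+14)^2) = -2573611/18704576 = -0.14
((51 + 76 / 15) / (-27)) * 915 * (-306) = 1744234/3 = 581411.33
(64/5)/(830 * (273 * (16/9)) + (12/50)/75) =12000/377650003 = 0.00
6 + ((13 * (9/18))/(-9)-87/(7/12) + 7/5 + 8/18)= -89473/630 = -142.02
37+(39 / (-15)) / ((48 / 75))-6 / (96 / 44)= 483/16 = 30.19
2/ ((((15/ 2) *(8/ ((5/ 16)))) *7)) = 1/672 = 0.00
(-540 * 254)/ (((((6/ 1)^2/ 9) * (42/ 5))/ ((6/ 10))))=-17145/7 = -2449.29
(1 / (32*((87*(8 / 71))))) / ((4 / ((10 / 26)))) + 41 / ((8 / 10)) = 59355235/1158144 = 51.25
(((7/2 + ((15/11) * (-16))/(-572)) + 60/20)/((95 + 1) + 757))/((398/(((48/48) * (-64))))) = -329104/267012031 = 0.00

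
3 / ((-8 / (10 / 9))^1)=-5/12 = -0.42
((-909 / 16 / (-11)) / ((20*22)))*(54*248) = 760833/4840 = 157.20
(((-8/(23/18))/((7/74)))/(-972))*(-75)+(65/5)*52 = 972124/1449 = 670.89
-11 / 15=-0.73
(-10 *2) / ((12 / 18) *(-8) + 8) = -15/2 = -7.50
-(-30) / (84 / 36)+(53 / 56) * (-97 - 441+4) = -13791/28 = -492.54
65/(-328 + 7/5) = -325/1633 = -0.20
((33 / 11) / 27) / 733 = 1/6597 = 0.00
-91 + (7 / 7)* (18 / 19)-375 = -8836/19 = -465.05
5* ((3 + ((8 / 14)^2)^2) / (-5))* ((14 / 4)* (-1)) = 7459/686 = 10.87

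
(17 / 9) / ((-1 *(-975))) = 17/8775 = 0.00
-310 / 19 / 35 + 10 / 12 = 293/798 = 0.37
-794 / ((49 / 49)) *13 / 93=-10322/93 = -110.99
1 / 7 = 0.14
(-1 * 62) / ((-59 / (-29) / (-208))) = 373984/59 = 6338.71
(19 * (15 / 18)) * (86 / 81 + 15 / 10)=40.56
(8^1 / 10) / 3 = 4/15 = 0.27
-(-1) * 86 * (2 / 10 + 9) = 3956/5 = 791.20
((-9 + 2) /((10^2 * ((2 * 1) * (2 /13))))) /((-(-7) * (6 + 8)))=-13/5600 = 0.00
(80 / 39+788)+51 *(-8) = 14900/39 = 382.05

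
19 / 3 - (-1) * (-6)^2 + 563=1816/3 = 605.33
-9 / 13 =-0.69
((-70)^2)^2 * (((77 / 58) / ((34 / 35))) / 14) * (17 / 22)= 52521875/29 = 1811099.14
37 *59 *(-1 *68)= -148444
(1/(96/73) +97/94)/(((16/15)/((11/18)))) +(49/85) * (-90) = -374478719/7363584 = -50.86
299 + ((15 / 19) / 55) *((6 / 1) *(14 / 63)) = 62495/209 = 299.02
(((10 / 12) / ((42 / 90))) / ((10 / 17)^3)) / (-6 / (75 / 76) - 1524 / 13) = -319345/4488512 = -0.07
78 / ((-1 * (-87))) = 26/29 = 0.90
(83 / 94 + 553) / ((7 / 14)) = 52065/47 = 1107.77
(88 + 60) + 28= 176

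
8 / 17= 0.47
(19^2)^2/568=130321/568 = 229.44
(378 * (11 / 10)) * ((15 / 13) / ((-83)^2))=6237/89557 = 0.07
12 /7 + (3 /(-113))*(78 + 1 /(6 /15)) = -669/1582 = -0.42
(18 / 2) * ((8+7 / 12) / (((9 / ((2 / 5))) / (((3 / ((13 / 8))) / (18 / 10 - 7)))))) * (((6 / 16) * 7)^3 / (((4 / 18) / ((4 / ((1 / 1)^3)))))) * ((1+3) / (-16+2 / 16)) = 100.00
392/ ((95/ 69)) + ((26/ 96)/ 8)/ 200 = 415457527/1459200 = 284.72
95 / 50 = 19/10 = 1.90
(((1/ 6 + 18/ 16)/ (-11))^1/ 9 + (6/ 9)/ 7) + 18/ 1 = 300743/16632 = 18.08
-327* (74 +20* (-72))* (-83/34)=-18537303/17 = -1090429.59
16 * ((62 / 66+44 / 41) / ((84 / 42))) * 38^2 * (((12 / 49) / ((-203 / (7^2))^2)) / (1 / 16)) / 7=287598592/379291 = 758.25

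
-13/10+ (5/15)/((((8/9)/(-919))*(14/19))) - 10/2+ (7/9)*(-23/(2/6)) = -886489/1680 = -527.67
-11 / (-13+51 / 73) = 0.89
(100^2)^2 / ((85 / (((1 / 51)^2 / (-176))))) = -1250000/486387 = -2.57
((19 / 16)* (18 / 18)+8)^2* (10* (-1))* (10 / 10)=-108045/128 = -844.10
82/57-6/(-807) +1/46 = 1035245/705318 = 1.47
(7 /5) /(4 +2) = 0.23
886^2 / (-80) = -9812.45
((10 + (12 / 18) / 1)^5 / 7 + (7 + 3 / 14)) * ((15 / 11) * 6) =30515185/189 = 161456.01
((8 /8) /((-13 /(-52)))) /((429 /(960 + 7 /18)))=34574/3861 = 8.95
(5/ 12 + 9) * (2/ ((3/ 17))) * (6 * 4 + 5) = 55709/18 = 3094.94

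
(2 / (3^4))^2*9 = 0.01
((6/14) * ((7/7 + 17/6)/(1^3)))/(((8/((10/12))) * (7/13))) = 1495/4704 = 0.32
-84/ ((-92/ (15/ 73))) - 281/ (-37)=7.78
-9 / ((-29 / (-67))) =-603/29 = -20.79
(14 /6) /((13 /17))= 119/39 = 3.05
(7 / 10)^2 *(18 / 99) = 49/550 = 0.09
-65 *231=-15015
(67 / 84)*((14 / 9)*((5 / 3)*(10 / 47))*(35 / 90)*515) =6038375/68526 = 88.12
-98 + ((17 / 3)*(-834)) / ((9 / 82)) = -43157.11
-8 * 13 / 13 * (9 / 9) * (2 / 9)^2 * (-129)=1376/27 = 50.96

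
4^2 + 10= 26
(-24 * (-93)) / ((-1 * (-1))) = 2232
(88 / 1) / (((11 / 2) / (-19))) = -304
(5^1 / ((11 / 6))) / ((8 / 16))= 60/11 = 5.45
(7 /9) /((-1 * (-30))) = 7/270 = 0.03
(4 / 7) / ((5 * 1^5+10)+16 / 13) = 52/1477 = 0.04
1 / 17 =0.06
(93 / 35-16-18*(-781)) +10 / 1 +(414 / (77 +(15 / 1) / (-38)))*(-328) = 30520863/2485 = 12282.04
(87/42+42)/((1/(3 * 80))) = 74040/7 = 10577.14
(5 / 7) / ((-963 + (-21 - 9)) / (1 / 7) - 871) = -5/54754 = 0.00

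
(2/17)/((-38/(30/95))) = -6/6137 = 0.00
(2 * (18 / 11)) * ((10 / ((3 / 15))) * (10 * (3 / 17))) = 54000/187 = 288.77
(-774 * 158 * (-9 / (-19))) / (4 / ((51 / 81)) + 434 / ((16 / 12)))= -12473784/71459 = -174.56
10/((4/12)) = 30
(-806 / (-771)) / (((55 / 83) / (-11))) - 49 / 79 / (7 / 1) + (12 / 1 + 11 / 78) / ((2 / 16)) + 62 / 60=639149647/7918170 = 80.72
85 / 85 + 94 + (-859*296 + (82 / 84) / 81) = -864682897/3402 = -254168.99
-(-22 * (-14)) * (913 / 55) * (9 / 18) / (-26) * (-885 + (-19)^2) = -3348884/65 = -51521.29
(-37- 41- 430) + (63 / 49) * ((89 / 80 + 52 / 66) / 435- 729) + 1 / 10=-44511547/30800 = -1445.18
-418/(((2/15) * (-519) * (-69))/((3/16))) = -1045/63664 = -0.02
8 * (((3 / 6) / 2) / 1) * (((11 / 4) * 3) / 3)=11/2 = 5.50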